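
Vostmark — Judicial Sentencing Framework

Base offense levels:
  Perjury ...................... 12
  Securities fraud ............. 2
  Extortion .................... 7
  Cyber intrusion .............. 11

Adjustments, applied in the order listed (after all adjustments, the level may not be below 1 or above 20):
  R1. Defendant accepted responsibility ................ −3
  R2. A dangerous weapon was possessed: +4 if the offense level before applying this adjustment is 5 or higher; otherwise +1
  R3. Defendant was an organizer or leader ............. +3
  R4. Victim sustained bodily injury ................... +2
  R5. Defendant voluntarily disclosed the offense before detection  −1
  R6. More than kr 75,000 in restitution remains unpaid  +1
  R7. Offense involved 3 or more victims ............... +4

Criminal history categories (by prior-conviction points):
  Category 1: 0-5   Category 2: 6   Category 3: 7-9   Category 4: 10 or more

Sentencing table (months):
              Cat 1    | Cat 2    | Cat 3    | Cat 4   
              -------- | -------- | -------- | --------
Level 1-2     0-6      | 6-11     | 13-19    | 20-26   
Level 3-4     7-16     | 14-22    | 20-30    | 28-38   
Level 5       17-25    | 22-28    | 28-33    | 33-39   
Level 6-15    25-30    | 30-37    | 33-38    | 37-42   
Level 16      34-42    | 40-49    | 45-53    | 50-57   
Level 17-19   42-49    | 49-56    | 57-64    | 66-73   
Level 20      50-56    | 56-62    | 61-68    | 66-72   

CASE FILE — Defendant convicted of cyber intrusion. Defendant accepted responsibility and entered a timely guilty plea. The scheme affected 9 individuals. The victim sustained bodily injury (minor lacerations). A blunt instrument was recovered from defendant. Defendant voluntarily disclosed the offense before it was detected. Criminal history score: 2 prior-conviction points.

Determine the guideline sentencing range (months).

42-49 months

Base offense level for cyber intrusion: 11.
R1 applies: 11 − 3 = 8.
R2 applies (level before this adjustment is 8 ≥ 5, so +4): 8 + 4 = 12.
R4 applies: 12 + 2 = 14.
R5 applies: 14 − 1 = 13.
R6 does not apply.
R7 applies: 13 + 4 = 17.
Final offense level: 17.
Criminal history: 2 prior points → Category 1 (0-5).
Level 17 falls in the 17-19 band.
Grid: Level 17-19 × Category 1 = 42-49 months.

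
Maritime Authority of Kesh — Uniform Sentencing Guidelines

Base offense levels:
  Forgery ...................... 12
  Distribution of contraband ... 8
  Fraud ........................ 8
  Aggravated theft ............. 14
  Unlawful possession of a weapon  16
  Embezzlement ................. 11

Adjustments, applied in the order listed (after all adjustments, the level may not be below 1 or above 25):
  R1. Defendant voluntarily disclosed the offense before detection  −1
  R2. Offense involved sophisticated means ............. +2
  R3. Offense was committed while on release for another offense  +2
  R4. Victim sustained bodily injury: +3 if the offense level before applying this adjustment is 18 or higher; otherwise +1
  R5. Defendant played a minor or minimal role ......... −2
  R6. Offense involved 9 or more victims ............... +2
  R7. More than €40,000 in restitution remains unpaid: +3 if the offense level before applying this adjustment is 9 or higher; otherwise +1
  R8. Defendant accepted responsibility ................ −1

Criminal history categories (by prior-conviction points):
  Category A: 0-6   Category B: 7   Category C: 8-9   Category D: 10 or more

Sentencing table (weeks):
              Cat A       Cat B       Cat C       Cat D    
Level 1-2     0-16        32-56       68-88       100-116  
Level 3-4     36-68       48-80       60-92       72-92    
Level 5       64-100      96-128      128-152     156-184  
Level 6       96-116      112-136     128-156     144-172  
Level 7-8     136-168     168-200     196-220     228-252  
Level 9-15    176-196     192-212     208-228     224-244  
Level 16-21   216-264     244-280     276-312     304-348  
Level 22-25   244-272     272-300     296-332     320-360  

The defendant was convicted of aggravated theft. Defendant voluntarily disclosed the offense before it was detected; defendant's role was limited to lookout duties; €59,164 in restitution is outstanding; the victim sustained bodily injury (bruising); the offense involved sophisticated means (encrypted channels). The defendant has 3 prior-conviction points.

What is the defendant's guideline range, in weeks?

Base offense level for aggravated theft: 14.
R1 applies: 14 − 1 = 13.
R2 applies: 13 + 2 = 15.
R3 does not apply.
R4 applies (level before this adjustment is 15 < 18, so +1): 15 + 1 = 16.
R5 applies: 16 − 2 = 14.
R7 applies (level before this adjustment is 14 ≥ 9, so +3): 14 + 3 = 17.
R8 does not apply.
Final offense level: 17.
Criminal history: 3 prior points → Category A (0-6).
Level 17 falls in the 16-21 band.
Grid: Level 16-21 × Category A = 216-264 weeks.

216-264 weeks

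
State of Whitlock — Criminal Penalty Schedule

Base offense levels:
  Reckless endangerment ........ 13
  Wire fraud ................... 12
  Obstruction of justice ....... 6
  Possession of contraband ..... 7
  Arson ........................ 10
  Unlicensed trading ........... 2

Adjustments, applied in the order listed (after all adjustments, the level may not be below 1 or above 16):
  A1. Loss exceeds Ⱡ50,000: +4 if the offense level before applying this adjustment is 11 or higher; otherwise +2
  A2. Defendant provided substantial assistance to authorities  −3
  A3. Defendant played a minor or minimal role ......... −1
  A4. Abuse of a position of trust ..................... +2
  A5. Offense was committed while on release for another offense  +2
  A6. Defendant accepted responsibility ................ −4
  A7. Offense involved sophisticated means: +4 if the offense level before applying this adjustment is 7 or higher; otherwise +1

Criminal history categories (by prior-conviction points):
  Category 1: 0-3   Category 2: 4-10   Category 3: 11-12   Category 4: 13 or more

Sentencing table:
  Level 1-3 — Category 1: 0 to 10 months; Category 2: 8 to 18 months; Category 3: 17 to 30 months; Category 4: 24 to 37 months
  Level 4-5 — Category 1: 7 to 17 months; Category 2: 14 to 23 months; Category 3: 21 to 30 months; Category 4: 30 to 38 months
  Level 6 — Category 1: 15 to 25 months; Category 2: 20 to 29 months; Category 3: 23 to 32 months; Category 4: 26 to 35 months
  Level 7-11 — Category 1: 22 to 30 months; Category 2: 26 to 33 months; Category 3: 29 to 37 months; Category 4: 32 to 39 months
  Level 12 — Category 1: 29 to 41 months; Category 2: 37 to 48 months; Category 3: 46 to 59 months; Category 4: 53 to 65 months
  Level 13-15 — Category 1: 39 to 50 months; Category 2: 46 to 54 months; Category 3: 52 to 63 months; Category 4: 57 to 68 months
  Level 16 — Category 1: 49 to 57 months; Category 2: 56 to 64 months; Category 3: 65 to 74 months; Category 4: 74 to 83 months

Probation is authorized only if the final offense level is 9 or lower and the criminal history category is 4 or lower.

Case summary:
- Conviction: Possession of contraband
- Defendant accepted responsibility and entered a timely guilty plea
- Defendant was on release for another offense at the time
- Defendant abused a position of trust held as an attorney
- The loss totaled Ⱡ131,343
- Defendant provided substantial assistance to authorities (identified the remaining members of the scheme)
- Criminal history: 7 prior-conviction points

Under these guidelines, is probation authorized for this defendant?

Base offense level for possession of contraband: 7.
A1 applies (level before this adjustment is 7 < 11, so +2): 7 + 2 = 9.
A2 applies: 9 − 3 = 6.
A3 does not apply.
A4 applies: 6 + 2 = 8.
A5 applies: 8 + 2 = 10.
A6 applies: 10 − 4 = 6.
Final offense level: 6.
Criminal history: 7 prior points → Category 2 (4-10).
Level 6 falls in the 6 band.
Grid: Level 6 × Category 2 = 20-29 months.
Probation check: level 6 ≤ 9 and category 2 ≤ 4 → eligible.

Yes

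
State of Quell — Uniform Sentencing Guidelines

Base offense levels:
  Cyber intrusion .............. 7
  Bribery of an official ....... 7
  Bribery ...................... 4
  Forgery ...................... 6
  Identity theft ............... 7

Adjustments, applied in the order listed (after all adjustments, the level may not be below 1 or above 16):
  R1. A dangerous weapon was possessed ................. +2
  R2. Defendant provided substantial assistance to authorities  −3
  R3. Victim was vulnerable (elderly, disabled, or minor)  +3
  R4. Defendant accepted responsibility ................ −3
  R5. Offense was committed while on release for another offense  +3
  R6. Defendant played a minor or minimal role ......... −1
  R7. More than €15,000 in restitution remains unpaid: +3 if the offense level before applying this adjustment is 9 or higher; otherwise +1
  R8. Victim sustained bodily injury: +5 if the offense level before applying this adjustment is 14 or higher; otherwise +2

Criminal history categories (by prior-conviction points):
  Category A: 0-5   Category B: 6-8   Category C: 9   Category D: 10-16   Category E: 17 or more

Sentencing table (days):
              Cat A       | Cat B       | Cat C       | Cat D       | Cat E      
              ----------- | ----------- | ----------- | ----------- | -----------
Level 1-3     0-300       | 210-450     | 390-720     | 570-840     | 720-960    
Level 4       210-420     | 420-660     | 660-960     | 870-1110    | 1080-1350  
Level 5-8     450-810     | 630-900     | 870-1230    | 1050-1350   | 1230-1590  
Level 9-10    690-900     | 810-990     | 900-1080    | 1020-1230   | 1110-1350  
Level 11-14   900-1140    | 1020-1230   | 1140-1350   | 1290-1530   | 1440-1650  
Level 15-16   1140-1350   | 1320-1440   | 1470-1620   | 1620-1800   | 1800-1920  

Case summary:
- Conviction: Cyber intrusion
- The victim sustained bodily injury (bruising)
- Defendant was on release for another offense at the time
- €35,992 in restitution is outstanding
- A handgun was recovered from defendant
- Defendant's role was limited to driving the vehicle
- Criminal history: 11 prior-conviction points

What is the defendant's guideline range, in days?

Base offense level for cyber intrusion: 7.
R1 applies: 7 + 2 = 9.
R2 does not apply.
R3 does not apply.
R5 applies: 9 + 3 = 12.
R6 applies: 12 − 1 = 11.
R7 applies (level before this adjustment is 11 ≥ 9, so +3): 11 + 3 = 14.
R8 applies (level before this adjustment is 14 ≥ 14, so +5): 14 + 5 = 19.
Level 19 exceeds the maximum of 16; capped at 16.
Final offense level: 16.
Criminal history: 11 prior points → Category D (10-16).
Level 16 falls in the 15-16 band.
Grid: Level 15-16 × Category D = 1620-1800 days.

1620-1800 days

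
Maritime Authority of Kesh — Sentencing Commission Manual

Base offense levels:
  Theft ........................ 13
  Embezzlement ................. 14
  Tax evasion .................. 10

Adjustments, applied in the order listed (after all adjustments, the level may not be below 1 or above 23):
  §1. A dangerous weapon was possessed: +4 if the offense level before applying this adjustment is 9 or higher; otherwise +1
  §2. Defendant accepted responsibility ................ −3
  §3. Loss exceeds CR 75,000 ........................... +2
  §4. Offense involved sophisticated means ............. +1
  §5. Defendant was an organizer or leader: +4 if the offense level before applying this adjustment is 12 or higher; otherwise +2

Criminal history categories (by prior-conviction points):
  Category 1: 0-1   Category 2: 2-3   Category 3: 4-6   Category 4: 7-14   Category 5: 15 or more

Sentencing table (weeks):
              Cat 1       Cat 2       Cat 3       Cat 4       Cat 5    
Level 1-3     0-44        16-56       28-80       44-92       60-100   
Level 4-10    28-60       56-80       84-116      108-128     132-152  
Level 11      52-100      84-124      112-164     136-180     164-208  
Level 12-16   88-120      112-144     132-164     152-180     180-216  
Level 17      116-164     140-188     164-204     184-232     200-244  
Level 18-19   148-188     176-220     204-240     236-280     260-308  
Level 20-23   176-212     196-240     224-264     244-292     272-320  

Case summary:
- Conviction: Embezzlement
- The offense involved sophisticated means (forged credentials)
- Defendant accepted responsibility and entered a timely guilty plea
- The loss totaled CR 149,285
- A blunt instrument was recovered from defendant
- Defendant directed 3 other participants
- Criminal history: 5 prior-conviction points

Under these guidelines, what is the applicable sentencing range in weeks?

Base offense level for embezzlement: 14.
§1 applies (level before this adjustment is 14 ≥ 9, so +4): 14 + 4 = 18.
§2 applies: 18 − 3 = 15.
§3 applies: 15 + 2 = 17.
§4 applies: 17 + 1 = 18.
§5 applies (level before this adjustment is 18 ≥ 12, so +4): 18 + 4 = 22.
Final offense level: 22.
Criminal history: 5 prior points → Category 3 (4-6).
Level 22 falls in the 20-23 band.
Grid: Level 20-23 × Category 3 = 224-264 weeks.

224-264 weeks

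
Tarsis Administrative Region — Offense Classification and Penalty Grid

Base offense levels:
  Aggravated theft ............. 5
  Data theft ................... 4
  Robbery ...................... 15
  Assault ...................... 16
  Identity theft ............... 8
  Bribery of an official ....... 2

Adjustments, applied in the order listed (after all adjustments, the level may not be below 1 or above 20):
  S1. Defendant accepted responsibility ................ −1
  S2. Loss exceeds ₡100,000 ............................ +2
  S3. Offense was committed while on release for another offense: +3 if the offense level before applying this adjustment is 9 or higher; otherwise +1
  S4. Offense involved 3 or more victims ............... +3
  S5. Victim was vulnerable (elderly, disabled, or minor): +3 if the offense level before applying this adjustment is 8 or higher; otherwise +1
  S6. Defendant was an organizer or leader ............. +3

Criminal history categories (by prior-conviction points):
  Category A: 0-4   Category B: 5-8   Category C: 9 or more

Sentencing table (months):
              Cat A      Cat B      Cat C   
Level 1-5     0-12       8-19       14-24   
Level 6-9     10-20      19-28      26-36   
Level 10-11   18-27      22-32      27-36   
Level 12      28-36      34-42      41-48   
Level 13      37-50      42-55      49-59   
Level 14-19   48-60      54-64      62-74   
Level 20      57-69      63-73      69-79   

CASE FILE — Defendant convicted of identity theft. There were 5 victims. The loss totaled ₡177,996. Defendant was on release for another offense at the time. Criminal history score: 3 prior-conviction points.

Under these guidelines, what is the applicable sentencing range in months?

Base offense level for identity theft: 8.
S2 applies: 8 + 2 = 10.
S3 applies (level before this adjustment is 10 ≥ 9, so +3): 10 + 3 = 13.
S4 applies: 13 + 3 = 16.
Final offense level: 16.
Criminal history: 3 prior points → Category A (0-4).
Level 16 falls in the 14-19 band.
Grid: Level 14-19 × Category A = 48-60 months.

48-60 months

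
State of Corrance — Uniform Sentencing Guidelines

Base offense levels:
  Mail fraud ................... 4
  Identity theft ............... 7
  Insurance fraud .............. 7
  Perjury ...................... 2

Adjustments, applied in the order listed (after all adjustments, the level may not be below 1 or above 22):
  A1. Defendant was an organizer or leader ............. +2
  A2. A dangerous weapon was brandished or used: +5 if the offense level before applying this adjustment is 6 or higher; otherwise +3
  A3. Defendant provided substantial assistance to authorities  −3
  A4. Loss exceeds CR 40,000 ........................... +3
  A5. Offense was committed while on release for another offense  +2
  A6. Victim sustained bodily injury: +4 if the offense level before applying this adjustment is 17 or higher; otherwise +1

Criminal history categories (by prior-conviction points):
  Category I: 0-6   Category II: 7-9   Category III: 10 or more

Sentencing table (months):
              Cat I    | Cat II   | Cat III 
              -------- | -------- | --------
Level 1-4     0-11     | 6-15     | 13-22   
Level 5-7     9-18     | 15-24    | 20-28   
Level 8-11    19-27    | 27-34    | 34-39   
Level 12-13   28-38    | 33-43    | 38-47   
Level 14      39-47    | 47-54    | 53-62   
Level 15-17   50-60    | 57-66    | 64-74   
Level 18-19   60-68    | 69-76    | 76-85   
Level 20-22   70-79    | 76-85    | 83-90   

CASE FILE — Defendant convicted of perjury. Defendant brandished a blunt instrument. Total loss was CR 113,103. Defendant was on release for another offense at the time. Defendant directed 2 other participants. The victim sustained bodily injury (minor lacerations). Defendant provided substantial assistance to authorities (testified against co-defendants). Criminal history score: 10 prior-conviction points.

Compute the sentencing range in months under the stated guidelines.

34-39 months

Base offense level for perjury: 2.
A1 applies: 2 + 2 = 4.
A2 applies (level before this adjustment is 4 < 6, so +3): 4 + 3 = 7.
A3 applies: 7 − 3 = 4.
A4 applies: 4 + 3 = 7.
A5 applies: 7 + 2 = 9.
A6 applies (level before this adjustment is 9 < 17, so +1): 9 + 1 = 10.
Final offense level: 10.
Criminal history: 10 prior points → Category III (10+).
Level 10 falls in the 8-11 band.
Grid: Level 8-11 × Category III = 34-39 months.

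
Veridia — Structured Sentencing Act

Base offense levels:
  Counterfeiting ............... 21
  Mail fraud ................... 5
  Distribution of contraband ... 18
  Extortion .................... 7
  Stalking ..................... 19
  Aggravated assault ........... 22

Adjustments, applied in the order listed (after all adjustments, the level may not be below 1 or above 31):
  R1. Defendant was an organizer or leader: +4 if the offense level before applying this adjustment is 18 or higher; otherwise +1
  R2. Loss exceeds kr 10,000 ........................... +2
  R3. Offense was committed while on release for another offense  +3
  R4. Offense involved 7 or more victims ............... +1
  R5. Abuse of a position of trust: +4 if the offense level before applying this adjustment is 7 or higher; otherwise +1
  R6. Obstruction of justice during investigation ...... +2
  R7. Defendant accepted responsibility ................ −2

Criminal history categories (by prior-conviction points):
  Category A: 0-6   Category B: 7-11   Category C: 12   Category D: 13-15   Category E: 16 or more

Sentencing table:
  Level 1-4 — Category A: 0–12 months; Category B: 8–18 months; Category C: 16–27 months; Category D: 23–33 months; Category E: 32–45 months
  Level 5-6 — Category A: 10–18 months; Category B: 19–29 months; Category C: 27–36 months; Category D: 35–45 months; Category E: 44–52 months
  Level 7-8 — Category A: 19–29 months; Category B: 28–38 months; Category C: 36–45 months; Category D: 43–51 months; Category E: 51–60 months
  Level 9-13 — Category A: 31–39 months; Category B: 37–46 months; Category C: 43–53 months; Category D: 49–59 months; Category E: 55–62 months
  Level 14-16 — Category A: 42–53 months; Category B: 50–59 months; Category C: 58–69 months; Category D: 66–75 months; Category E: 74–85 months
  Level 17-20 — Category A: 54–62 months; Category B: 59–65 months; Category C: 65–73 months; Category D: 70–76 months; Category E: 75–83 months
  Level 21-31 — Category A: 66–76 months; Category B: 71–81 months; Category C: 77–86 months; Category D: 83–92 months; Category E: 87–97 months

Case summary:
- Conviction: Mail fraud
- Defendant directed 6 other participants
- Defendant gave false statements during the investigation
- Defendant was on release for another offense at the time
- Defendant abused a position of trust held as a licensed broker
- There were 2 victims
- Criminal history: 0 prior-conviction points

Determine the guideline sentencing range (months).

42-53 months

Base offense level for mail fraud: 5.
R1 applies (level before this adjustment is 5 < 18, so +1): 5 + 1 = 6.
R3 applies: 6 + 3 = 9.
R4 does not apply.
R5 applies (level before this adjustment is 9 ≥ 7, so +4): 9 + 4 = 13.
R6 applies: 13 + 2 = 15.
R7 does not apply.
Final offense level: 15.
Criminal history: 0 prior points → Category A (0-6).
Level 15 falls in the 14-16 band.
Grid: Level 14-16 × Category A = 42-53 months.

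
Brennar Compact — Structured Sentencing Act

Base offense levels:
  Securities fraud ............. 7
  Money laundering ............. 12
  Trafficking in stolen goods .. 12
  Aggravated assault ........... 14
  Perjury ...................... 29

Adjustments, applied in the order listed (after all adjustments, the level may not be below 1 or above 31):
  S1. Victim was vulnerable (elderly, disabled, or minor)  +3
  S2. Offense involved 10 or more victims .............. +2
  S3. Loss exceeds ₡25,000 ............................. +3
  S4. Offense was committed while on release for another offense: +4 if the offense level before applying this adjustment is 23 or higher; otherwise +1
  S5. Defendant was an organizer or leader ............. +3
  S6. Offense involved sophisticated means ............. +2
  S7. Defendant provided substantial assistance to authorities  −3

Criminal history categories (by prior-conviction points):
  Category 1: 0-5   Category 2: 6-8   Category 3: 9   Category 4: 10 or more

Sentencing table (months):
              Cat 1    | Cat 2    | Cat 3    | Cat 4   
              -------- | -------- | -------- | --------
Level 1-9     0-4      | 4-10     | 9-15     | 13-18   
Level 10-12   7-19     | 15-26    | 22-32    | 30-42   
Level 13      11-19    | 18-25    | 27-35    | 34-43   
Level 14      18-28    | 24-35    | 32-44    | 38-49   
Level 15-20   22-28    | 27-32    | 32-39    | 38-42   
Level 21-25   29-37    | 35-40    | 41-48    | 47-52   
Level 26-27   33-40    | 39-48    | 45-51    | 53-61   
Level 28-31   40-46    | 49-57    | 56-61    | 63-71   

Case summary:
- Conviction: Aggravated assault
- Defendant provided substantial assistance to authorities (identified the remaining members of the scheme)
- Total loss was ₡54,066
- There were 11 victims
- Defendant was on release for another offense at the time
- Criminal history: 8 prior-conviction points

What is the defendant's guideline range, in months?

27-32 months

Base offense level for aggravated assault: 14.
S2 applies: 14 + 2 = 16.
S3 applies: 16 + 3 = 19.
S4 applies (level before this adjustment is 19 < 23, so +1): 19 + 1 = 20.
S5 does not apply.
S7 applies: 20 − 3 = 17.
Final offense level: 17.
Criminal history: 8 prior points → Category 2 (6-8).
Level 17 falls in the 15-20 band.
Grid: Level 15-20 × Category 2 = 27-32 months.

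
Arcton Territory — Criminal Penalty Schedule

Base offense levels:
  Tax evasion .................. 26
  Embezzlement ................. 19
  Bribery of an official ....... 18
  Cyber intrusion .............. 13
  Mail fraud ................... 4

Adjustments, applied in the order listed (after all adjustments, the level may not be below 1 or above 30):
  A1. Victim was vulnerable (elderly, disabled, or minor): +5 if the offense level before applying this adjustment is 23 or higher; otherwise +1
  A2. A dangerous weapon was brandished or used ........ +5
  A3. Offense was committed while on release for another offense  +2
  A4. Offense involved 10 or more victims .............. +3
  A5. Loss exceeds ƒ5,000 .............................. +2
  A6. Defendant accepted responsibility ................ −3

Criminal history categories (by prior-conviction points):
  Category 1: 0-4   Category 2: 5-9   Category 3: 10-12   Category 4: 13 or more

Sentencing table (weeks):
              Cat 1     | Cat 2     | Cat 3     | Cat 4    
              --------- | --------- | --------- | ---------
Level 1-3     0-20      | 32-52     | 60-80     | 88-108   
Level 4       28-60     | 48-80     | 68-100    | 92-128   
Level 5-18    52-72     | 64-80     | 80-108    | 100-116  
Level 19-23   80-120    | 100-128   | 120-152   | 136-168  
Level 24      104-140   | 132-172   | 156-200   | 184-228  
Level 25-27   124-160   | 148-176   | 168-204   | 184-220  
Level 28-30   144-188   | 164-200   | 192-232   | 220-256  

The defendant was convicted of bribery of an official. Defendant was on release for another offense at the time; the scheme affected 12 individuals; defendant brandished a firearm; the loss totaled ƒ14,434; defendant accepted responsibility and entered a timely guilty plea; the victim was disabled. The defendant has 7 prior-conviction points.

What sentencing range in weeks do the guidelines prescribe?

Base offense level for bribery of an official: 18.
A1 applies (level before this adjustment is 18 < 23, so +1): 18 + 1 = 19.
A2 applies: 19 + 5 = 24.
A3 applies: 24 + 2 = 26.
A4 applies: 26 + 3 = 29.
A5 applies: 29 + 2 = 31.
A6 applies: 31 − 3 = 28.
Final offense level: 28.
Criminal history: 7 prior points → Category 2 (5-9).
Level 28 falls in the 28-30 band.
Grid: Level 28-30 × Category 2 = 164-200 weeks.

164-200 weeks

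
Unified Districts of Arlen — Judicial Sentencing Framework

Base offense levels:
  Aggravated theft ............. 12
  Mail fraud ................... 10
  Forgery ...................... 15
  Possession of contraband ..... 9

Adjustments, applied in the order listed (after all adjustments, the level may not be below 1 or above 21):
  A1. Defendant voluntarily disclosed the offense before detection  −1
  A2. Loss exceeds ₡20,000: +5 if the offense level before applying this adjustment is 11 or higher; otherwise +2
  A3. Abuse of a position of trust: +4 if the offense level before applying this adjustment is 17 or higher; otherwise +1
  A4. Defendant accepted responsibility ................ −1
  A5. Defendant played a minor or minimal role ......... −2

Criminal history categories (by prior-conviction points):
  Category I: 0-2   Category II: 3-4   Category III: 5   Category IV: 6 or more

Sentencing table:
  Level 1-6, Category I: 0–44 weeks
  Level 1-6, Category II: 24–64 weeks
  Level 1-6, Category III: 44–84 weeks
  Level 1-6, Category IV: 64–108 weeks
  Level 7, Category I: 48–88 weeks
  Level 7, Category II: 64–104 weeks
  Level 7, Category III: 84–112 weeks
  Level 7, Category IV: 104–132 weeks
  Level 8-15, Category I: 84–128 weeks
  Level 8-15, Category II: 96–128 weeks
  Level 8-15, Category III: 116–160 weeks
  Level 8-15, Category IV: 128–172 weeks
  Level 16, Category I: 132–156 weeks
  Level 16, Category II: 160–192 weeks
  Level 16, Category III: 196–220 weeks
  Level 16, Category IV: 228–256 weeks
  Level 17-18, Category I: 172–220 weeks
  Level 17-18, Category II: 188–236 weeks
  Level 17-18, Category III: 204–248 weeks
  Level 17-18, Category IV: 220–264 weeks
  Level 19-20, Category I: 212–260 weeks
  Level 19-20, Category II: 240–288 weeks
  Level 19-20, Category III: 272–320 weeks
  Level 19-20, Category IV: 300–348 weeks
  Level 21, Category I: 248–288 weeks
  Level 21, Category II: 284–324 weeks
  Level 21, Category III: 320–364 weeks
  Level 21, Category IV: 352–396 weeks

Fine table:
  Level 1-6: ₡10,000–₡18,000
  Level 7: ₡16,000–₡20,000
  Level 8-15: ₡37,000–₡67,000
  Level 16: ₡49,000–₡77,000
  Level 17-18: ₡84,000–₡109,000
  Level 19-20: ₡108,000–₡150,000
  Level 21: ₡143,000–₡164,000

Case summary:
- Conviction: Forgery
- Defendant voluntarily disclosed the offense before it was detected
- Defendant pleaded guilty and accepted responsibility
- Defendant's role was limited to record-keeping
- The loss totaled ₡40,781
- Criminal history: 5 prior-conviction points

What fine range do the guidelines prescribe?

₡49,000–₡77,000

Base offense level for forgery: 15.
A1 applies: 15 − 1 = 14.
A2 applies (level before this adjustment is 14 ≥ 11, so +5): 14 + 5 = 19.
A3 does not apply.
A4 applies: 19 − 1 = 18.
A5 applies: 18 − 2 = 16.
Final offense level: 16.
Level 16 falls in the 16 band.
Fine table: Level 16 → ₡49,000–₡77,000.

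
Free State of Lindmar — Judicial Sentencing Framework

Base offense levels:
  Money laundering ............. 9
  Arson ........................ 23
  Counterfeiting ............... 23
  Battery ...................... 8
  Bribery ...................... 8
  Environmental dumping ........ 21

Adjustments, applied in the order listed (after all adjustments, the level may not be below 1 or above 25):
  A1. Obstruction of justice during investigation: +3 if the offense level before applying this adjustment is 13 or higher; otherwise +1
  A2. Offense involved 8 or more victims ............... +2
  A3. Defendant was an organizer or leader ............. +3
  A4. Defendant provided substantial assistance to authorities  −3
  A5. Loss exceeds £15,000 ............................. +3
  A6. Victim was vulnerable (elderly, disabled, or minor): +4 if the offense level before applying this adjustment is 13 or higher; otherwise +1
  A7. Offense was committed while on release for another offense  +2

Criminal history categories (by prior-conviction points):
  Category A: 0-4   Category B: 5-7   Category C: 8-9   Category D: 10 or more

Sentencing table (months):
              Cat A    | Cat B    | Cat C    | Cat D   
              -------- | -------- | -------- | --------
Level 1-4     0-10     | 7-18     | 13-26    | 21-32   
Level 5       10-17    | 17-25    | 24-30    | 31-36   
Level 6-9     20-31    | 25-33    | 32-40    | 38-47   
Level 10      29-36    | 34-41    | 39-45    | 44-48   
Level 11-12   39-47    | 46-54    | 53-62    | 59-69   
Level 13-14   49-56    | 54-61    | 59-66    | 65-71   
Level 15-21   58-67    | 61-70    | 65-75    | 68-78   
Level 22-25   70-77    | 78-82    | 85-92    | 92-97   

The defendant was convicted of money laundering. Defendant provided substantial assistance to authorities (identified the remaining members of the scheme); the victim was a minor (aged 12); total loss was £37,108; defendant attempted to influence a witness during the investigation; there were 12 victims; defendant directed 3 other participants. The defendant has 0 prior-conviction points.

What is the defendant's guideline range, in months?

58-67 months

Base offense level for money laundering: 9.
A1 applies (level before this adjustment is 9 < 13, so +1): 9 + 1 = 10.
A2 applies: 10 + 2 = 12.
A3 applies: 12 + 3 = 15.
A4 applies: 15 − 3 = 12.
A5 applies: 12 + 3 = 15.
A6 applies (level before this adjustment is 15 ≥ 13, so +4): 15 + 4 = 19.
Final offense level: 19.
Criminal history: 0 prior points → Category A (0-4).
Level 19 falls in the 15-21 band.
Grid: Level 15-21 × Category A = 58-67 months.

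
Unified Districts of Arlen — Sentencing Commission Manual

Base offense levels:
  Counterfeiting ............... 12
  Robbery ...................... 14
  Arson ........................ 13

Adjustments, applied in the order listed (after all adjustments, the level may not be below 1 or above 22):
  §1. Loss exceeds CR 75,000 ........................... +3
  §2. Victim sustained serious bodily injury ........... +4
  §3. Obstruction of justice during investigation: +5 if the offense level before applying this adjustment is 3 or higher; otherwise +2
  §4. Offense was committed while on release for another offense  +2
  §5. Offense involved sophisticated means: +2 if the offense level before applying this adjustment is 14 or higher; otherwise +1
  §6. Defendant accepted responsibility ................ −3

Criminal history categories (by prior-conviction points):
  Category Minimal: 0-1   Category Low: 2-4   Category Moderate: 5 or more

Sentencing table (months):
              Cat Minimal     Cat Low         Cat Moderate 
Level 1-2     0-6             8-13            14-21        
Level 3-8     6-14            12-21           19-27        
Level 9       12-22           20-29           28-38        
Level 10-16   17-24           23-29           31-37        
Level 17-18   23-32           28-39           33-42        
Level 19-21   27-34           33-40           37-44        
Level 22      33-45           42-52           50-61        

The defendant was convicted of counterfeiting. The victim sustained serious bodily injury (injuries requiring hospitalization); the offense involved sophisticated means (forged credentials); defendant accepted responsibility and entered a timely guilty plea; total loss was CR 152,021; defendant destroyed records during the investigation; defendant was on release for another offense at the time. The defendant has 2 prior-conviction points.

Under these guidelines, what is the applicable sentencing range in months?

42-52 months

Base offense level for counterfeiting: 12.
§1 applies: 12 + 3 = 15.
§2 applies: 15 + 4 = 19.
§3 applies (level before this adjustment is 19 ≥ 3, so +5): 19 + 5 = 24.
§4 applies: 24 + 2 = 26.
§5 applies (level before this adjustment is 26 ≥ 14, so +2): 26 + 2 = 28.
§6 applies: 28 − 3 = 25.
Level 25 exceeds the maximum of 22; capped at 22.
Final offense level: 22.
Criminal history: 2 prior points → Category Low (2-4).
Level 22 falls in the 22 band.
Grid: Level 22 × Category Low = 42-52 months.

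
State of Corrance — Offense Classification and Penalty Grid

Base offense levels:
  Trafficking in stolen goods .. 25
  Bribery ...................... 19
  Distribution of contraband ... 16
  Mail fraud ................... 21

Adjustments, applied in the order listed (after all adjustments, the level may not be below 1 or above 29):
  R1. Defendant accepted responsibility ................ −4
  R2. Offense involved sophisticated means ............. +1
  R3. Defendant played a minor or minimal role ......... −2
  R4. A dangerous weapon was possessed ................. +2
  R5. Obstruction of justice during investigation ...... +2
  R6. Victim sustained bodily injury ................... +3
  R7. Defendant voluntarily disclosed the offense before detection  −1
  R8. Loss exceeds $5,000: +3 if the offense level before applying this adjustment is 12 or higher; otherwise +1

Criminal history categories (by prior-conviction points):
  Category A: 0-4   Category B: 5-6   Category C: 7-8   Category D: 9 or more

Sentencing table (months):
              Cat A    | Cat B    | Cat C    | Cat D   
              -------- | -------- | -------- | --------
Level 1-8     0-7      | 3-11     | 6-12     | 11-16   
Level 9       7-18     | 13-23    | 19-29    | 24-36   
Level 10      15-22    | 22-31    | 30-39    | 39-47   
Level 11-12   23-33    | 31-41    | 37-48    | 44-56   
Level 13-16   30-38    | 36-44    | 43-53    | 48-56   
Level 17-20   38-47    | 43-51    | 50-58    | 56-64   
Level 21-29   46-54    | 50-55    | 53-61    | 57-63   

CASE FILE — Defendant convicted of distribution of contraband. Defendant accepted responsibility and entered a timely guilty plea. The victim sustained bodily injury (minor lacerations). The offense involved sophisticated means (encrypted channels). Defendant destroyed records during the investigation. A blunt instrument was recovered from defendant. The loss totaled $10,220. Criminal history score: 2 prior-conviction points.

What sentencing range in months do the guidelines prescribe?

46-54 months

Base offense level for distribution of contraband: 16.
R1 applies: 16 − 4 = 12.
R2 applies: 12 + 1 = 13.
R3 does not apply.
R4 applies: 13 + 2 = 15.
R5 applies: 15 + 2 = 17.
R6 applies: 17 + 3 = 20.
R7 does not apply.
R8 applies (level before this adjustment is 20 ≥ 12, so +3): 20 + 3 = 23.
Final offense level: 23.
Criminal history: 2 prior points → Category A (0-4).
Level 23 falls in the 21-29 band.
Grid: Level 21-29 × Category A = 46-54 months.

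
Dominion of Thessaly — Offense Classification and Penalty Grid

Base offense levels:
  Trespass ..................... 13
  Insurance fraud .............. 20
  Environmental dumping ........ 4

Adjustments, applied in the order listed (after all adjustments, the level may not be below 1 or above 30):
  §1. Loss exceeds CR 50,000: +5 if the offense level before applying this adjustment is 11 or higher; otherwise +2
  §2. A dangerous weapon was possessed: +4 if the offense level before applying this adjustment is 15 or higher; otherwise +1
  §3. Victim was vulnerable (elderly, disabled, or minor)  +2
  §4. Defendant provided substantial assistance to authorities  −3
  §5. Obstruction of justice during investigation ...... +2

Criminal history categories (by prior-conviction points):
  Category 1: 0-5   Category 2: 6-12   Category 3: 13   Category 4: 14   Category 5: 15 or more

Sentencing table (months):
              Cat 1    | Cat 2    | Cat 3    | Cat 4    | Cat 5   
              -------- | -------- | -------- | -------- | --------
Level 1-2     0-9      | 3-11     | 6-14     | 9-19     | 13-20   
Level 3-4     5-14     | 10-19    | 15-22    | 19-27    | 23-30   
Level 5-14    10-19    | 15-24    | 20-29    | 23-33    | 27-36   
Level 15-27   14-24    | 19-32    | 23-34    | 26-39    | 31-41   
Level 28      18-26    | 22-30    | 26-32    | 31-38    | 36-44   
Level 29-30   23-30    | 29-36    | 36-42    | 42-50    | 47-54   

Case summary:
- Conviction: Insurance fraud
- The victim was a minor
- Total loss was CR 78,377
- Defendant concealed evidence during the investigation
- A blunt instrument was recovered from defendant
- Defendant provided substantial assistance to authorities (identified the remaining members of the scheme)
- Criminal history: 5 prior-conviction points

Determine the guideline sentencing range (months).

23-30 months

Base offense level for insurance fraud: 20.
§1 applies (level before this adjustment is 20 ≥ 11, so +5): 20 + 5 = 25.
§2 applies (level before this adjustment is 25 ≥ 15, so +4): 25 + 4 = 29.
§3 applies: 29 + 2 = 31.
§4 applies: 31 − 3 = 28.
§5 applies: 28 + 2 = 30.
Final offense level: 30.
Criminal history: 5 prior points → Category 1 (0-5).
Level 30 falls in the 29-30 band.
Grid: Level 29-30 × Category 1 = 23-30 months.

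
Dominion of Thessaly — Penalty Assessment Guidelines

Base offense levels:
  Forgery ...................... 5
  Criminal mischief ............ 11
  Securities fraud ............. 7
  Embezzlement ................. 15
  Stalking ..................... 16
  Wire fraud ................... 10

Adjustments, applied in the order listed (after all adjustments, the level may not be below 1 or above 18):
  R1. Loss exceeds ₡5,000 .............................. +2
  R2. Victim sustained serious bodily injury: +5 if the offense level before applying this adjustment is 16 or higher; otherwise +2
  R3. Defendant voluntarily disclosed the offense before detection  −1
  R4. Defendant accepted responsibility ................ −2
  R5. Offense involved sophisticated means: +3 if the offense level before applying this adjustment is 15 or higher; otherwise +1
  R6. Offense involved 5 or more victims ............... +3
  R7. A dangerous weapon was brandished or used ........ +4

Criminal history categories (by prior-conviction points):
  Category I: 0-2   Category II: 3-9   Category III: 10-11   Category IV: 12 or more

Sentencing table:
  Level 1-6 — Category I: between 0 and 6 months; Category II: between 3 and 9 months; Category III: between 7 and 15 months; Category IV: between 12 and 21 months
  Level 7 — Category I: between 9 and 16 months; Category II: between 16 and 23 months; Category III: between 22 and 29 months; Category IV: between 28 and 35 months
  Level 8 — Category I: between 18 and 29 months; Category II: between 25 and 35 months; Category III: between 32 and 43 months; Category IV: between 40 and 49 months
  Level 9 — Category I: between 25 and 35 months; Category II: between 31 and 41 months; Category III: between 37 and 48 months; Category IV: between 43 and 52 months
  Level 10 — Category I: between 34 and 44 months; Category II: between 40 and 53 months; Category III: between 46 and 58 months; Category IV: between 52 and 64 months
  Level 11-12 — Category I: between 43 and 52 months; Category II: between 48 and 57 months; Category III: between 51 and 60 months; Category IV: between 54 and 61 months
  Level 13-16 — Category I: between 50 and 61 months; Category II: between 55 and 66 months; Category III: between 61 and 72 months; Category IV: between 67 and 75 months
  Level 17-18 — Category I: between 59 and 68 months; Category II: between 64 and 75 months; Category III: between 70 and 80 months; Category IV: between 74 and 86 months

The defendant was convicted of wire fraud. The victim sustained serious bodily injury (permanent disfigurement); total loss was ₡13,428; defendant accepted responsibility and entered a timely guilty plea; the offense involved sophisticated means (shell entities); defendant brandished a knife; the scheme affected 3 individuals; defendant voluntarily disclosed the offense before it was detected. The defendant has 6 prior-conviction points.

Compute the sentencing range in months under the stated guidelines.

Base offense level for wire fraud: 10.
R1 applies: 10 + 2 = 12.
R2 applies (level before this adjustment is 12 < 16, so +2): 12 + 2 = 14.
R3 applies: 14 − 1 = 13.
R4 applies: 13 − 2 = 11.
R5 applies (level before this adjustment is 11 < 15, so +1): 11 + 1 = 12.
R7 applies: 12 + 4 = 16.
Final offense level: 16.
Criminal history: 6 prior points → Category II (3-9).
Level 16 falls in the 13-16 band.
Grid: Level 13-16 × Category II = 55-66 months.

55-66 months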